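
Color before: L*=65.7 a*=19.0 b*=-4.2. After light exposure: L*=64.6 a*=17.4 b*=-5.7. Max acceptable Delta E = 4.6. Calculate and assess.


Delta E = 2.45
Passes: Yes

dL = -1.1, da = -1.6, db = -1.5
dE = sqrt((-1.1)^2 + (-1.6)^2 + (-1.5)^2) = 2.45
Max = 4.6
Passes: Yes


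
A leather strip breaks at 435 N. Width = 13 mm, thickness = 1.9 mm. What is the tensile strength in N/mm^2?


Cross-sectional area = 13 x 1.9 = 24.7 mm^2
Tensile strength = 435 / 24.7 = 17.61 N/mm^2


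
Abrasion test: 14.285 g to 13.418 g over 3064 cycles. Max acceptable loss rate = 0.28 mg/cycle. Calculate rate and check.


Loss = 14.285 - 13.418 = 0.867 g
Rate = 0.867 g / 3064 cycles x 1000 = 0.283 mg/cycle
Max = 0.28 mg/cycle
Passes: No


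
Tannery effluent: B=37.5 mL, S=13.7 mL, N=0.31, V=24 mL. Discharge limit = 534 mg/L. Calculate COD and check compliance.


COD = (37.5 - 13.7) x 0.31 x 8000 / 24 = 2459.3 mg/L
Limit: 534 mg/L
Compliant: No


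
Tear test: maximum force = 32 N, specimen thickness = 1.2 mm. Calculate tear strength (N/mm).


26.7 N/mm

Tear strength = force / thickness
Tear = 32 / 1.2 = 26.7 N/mm


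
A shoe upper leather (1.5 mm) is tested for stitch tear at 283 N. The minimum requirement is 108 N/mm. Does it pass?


STS = 188.7 N/mm
Passes: Yes

STS = 283 / 1.5 = 188.7 N/mm
Minimum required: 108 N/mm
Passes: Yes


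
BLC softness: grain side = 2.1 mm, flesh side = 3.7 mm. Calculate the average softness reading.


Average = (2.1 + 3.7) / 2
Average = 2.90 mm


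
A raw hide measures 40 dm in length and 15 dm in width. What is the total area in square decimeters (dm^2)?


Area = length x width
Area = 40 x 15 = 600 dm^2


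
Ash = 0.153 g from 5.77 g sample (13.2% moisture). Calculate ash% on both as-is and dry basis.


As-is ash = 2.65%
Dry-basis ash = 3.05%

As-is ash% = 0.153 / 5.77 x 100 = 2.65%
Dry mass = 5.77 x (100 - 13.2) / 100 = 5.00836 g
Dry-basis ash% = 0.153 / 5.00836 x 100 = 3.05%


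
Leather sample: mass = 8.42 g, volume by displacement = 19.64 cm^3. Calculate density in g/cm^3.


0.429 g/cm^3


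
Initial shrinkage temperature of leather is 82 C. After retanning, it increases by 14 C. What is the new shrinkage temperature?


New Ts = 82 + 14 = 96 C


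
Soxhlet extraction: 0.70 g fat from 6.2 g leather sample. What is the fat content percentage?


11.3%

Fat content = 0.70 / 6.2 x 100
Fat = 11.3%


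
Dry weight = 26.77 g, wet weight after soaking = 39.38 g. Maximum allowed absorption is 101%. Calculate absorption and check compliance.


Absorption = 47.1%
Compliant: Yes

WA = (39.38 - 26.77) / 26.77 x 100 = 47.1%
Maximum allowed: 101%
Compliant: Yes


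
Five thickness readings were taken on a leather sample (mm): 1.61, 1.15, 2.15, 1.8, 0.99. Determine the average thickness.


Sum = 1.61 + 1.15 + 2.15 + 1.8 + 0.99 = 7.70
Average = 7.70 / 5 = 1.54 mm


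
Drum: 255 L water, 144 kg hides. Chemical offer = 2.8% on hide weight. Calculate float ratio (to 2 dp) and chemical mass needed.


Float ratio = 1.77
Chemical needed = 4.032 kg


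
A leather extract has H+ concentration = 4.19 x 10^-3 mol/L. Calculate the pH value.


pH = 2.38

pH = -log10[H+]
pH = -log10(4.19 x 10^-3) = 2.38


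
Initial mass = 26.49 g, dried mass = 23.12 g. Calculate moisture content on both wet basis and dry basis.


Moisture lost = 26.49 - 23.12 = 3.37 g
Wet basis MC = 3.37 / 26.49 x 100 = 12.7%
Dry basis MC = 3.37 / 23.12 x 100 = 14.6%


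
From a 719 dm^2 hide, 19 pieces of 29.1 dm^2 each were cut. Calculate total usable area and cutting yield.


Usable area = 552.9 dm^2
Yield = 76.9%

Total usable = 19 x 29.1 = 552.9 dm^2
Yield = 552.9 / 719 x 100 = 76.9%


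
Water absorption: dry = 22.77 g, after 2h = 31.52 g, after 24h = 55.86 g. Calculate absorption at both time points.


2h absorption = 38.4%
24h absorption = 145.3%


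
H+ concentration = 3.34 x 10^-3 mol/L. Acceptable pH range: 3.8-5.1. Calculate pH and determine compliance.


pH = -log10(3.34 x 10^-3) = 2.48
Range: 3.8 to 5.1
Compliant: No


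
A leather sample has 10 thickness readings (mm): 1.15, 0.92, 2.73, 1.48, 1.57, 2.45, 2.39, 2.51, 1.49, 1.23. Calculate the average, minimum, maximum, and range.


Average = 1.79 mm
Min = 0.92 mm
Max = 2.73 mm
Range = 1.81 mm


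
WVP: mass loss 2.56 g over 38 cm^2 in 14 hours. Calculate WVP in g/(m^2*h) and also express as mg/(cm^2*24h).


WVP = 48.12 g/(m^2*h)
Daily rate = 115.49 mg/(cm^2*24h)


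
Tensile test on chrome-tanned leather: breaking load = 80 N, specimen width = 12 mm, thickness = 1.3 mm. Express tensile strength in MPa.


5.13 MPa

Cross-section = 12 x 1.3 = 15.6 mm^2
TS = 80 / 15.6 = 5.13 MPa
(1 N/mm^2 = 1 MPa)


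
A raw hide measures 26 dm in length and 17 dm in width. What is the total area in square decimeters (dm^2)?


Area = length x width
Area = 26 x 17 = 442 dm^2


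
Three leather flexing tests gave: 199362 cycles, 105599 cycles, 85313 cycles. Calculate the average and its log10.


Average = 130091 cycles
log10 = 5.11

Average = (199362 + 105599 + 85313) / 3 = 130091 cycles
log10(130091) = 5.11


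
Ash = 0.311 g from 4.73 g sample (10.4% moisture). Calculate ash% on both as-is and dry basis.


As-is ash = 6.58%
Dry-basis ash = 7.34%


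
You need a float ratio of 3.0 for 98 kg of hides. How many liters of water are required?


294.0 L

Water = hide weight x target ratio
Water = 98 x 3.0 = 294.0 L


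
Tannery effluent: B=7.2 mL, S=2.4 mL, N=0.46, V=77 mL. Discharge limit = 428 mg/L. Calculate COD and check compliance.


COD = 229.4 mg/L
Compliant: Yes


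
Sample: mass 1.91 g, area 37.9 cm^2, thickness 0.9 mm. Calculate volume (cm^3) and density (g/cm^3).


Thickness in cm = 0.9 / 10 = 0.09 cm
Volume = 37.9 x 0.09 = 3.411 cm^3
Density = 1.91 / 3.411 = 0.560 g/cm^3


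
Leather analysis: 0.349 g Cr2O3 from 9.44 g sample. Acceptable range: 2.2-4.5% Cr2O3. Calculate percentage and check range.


Cr2O3% = 0.349 / 9.44 x 100 = 3.70%
Acceptable range: 2.2 to 4.5%
Within range: Yes


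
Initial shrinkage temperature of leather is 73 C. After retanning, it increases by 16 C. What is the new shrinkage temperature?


New Ts = 73 + 16 = 89 C


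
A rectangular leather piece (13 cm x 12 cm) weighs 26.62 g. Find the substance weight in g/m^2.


Area = 13 x 12 = 156 cm^2
SW = 26.62 / 156 x 10000 = 1706.4 g/m^2


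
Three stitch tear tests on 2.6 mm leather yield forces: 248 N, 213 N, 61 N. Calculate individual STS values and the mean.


STS1 = 248 / 2.6 = 95.4 N/mm
STS2 = 213 / 2.6 = 81.9 N/mm
STS3 = 61 / 2.6 = 23.5 N/mm
Mean = (95.4 + 81.9 + 23.5) / 3 = 66.9 N/mm


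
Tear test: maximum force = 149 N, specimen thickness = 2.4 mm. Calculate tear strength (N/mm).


Tear strength = force / thickness
Tear = 149 / 2.4 = 62.1 N/mm


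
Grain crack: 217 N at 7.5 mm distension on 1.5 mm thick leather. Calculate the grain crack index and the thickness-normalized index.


Crack index = 217 / 7.5 = 28.9 N/mm
Normalized = 28.9 / 1.5 = 19.3 N/mm per mm


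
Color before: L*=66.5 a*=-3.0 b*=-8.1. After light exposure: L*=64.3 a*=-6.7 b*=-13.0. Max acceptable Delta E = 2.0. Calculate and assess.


Delta E = 6.52
Passes: No

dL = -2.2, da = -3.7, db = -4.9
dE = sqrt((-2.2)^2 + (-3.7)^2 + (-4.9)^2) = 6.52
Max = 2.0
Passes: No


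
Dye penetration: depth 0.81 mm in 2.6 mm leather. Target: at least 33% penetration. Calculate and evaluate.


Penetration = 31.2%
Meets target: No

Penetration = 0.81 / 2.6 x 100 = 31.2%
Target: 33%
Meets target: No


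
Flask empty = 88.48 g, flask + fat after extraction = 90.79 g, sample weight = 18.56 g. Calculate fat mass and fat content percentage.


Fat mass = 90.79 - 88.48 = 2.31 g
Fat% = 2.31 / 18.56 x 100 = 12.4%


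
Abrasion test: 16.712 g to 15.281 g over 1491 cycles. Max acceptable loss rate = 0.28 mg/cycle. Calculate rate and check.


Rate = 0.960 mg/cycle
Passes: No

Loss = 16.712 - 15.281 = 1.431 g
Rate = 1.431 g / 1491 cycles x 1000 = 0.960 mg/cycle
Max = 0.28 mg/cycle
Passes: No


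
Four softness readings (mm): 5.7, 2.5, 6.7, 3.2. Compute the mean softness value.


4.53 mm

Sum = 5.7 + 2.5 + 6.7 + 3.2
Mean = 18.1 / 4 = 4.53 mm


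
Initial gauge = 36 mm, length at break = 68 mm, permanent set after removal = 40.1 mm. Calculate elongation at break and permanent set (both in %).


Elongation at break = (68 - 36) / 36 x 100 = 88.9%
Permanent set = (40.1 - 36) / 36 x 100 = 11.4%


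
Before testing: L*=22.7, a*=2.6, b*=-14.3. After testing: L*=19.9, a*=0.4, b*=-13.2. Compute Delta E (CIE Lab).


Delta E = 3.73


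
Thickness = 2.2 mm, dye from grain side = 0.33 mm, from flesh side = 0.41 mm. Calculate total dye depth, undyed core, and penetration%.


Total dyed = 0.74 mm
Undyed core = 1.46 mm
Penetration = 33.6%

Total dyed = 0.33 + 0.41 = 0.74 mm
Undyed core = 2.2 - 0.74 = 1.46 mm
Penetration = 0.74 / 2.2 x 100 = 33.6%


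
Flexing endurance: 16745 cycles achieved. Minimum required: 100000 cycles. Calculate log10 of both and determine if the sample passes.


Achieved: log10 = 4.22
Required: log10 = 5.00
Passes: No

log10(16745) = 4.22
log10(100000) = 5.00
Passes: No


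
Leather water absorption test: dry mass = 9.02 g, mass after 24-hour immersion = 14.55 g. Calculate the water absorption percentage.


Water absorbed = 14.55 - 9.02 = 5.53 g
WA% = 5.53 / 9.02 x 100 = 61.3%


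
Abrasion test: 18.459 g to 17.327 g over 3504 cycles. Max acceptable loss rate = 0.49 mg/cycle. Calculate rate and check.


Loss = 18.459 - 17.327 = 1.132 g
Rate = 1.132 g / 3504 cycles x 1000 = 0.323 mg/cycle
Max = 0.49 mg/cycle
Passes: Yes


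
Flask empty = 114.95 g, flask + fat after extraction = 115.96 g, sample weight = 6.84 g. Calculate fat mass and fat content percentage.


Fat mass = 115.96 - 114.95 = 1.01 g
Fat% = 1.01 / 6.84 x 100 = 14.8%


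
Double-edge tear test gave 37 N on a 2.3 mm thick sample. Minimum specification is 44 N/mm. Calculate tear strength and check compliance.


Tear strength = 37 / 2.3 = 16.1 N/mm
Required minimum = 44 N/mm
Compliant: No


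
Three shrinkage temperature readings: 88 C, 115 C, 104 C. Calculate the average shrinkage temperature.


Average = (88 + 115 + 104) / 3
Average = 307 / 3 = 102.3 C


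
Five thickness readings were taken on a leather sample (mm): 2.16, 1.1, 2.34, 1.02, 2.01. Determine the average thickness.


Sum = 2.16 + 1.1 + 2.34 + 1.02 + 2.01 = 8.63
Average = 8.63 / 5 = 1.73 mm


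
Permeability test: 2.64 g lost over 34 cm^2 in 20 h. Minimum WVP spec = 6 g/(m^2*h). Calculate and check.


WVP = 38.82 g/(m^2*h)
Meets specification: Yes


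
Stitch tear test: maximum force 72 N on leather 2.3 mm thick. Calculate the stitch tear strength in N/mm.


31.3 N/mm

Stitch tear strength = force / thickness
STS = 72 / 2.3 = 31.3 N/mm


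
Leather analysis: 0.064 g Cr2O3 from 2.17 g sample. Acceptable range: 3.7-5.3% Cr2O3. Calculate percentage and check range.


Cr2O3% = 0.064 / 2.17 x 100 = 2.95%
Acceptable range: 3.7 to 5.3%
Within range: No


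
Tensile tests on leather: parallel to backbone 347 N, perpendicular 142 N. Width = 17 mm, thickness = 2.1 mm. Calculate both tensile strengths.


Parallel = 9.72 N/mm^2
Perpendicular = 3.98 N/mm^2

Area = 17 x 2.1 = 35.7 mm^2
TS (parallel) = 347 / 35.7 = 9.72 N/mm^2
TS (perpendicular) = 142 / 35.7 = 3.98 N/mm^2


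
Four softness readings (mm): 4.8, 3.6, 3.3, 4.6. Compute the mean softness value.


4.08 mm

Sum = 4.8 + 3.6 + 3.3 + 4.6
Mean = 16.3 / 4 = 4.08 mm


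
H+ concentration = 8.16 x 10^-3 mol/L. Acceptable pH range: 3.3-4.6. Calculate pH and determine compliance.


pH = -log10(8.16 x 10^-3) = 2.09
Range: 3.3 to 4.6
Compliant: No


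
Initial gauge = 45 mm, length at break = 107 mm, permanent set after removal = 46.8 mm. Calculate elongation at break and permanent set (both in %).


Elongation at break = (107 - 45) / 45 x 100 = 137.8%
Permanent set = (46.8 - 45) / 45 x 100 = 4.0%


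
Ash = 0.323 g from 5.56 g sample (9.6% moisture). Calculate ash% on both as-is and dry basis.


As-is ash% = 0.323 / 5.56 x 100 = 5.81%
Dry mass = 5.56 x (100 - 9.6) / 100 = 5.02624 g
Dry-basis ash% = 0.323 / 5.02624 x 100 = 6.43%


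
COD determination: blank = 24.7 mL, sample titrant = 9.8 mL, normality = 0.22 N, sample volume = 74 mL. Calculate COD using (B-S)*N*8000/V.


COD = (24.7 - 9.8) x 0.22 x 8000 / 74
COD = 14.9 x 0.22 x 8000 / 74
COD = 354.4 mg/L


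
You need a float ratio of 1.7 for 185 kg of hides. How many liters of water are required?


314.5 L


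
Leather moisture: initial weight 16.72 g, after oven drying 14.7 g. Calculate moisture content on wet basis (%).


Moisture = 16.72 - 14.7 = 2.02 g
MC = 2.02 / 16.72 x 100 = 12.1%


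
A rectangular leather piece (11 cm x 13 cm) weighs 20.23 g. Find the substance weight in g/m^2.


Area = 11 x 13 = 143 cm^2
SW = 20.23 / 143 x 10000 = 1414.7 g/m^2


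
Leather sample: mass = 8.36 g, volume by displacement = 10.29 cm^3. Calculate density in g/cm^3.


0.812 g/cm^3

Density = mass / volume
Density = 8.36 / 10.29 = 0.812 g/cm^3


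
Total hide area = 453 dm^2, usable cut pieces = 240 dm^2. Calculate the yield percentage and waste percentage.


Yield = 240 / 453 x 100 = 53.0%
Waste = 453 - 240 = 213 dm^2
Waste% = 100 - 53.0 = 47.0%


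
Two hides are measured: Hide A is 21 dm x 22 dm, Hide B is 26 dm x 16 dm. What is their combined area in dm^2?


878 dm^2

Hide A area = 21 x 22 = 462 dm^2
Hide B area = 26 x 16 = 416 dm^2
Total = 462 + 416 = 878 dm^2


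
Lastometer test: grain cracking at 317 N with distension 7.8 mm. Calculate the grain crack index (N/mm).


40.6 N/mm


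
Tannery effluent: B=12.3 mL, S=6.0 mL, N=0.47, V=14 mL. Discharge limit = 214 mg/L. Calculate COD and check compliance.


COD = 1692.0 mg/L
Compliant: No

COD = (12.3 - 6.0) x 0.47 x 8000 / 14 = 1692.0 mg/L
Limit: 214 mg/L
Compliant: No


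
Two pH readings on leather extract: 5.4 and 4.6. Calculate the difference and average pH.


Difference = |5.4 - 4.6| = 0.8
Average = (5.4 + 4.6) / 2 = 5.00


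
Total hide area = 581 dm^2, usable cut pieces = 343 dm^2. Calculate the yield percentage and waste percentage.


Yield = 59.0%
Waste = 41.0%

Yield = 343 / 581 x 100 = 59.0%
Waste = 581 - 343 = 238 dm^2
Waste% = 100 - 59.0 = 41.0%


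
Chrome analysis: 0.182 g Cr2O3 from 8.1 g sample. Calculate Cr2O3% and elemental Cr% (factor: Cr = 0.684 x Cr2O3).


Cr2O3 = 2.25%
Cr = 1.54%

Cr2O3% = 0.182 / 8.1 x 100 = 2.25%
Cr% = 2.25 x 0.684 = 1.54%


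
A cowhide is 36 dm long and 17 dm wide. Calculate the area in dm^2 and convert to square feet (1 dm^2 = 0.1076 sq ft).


612 dm^2
65.85 sq ft

Area = 36 x 17 = 612 dm^2
Conversion: 612 x 0.1076 = 65.85 sq ft


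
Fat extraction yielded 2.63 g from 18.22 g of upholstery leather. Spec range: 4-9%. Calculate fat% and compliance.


Fat% = 2.63 / 18.22 x 100 = 14.4%
Spec range: 4-9%
Compliant: No


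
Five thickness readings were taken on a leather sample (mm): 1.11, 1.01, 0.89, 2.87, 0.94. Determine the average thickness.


1.36 mm


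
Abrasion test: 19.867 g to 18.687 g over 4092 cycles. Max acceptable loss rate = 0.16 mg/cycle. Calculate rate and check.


Rate = 0.288 mg/cycle
Passes: No

Loss = 19.867 - 18.687 = 1.180 g
Rate = 1.180 g / 4092 cycles x 1000 = 0.288 mg/cycle
Max = 0.16 mg/cycle
Passes: No


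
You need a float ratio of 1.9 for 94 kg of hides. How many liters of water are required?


178.6 L


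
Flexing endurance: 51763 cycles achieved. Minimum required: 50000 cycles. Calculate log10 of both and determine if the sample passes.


Achieved: log10 = 4.71
Required: log10 = 4.70
Passes: Yes


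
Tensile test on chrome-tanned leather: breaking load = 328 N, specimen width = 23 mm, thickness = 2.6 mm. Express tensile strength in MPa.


Cross-section = 23 x 2.6 = 59.8 mm^2
TS = 328 / 59.8 = 5.48 MPa
(1 N/mm^2 = 1 MPa)


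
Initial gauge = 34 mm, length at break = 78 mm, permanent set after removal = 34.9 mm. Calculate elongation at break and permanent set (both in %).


Elongation at break = (78 - 34) / 34 x 100 = 129.4%
Permanent set = (34.9 - 34) / 34 x 100 = 2.6%


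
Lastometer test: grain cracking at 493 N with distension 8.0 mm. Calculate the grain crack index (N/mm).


Grain crack index = force / distension
Index = 493 / 8.0 = 61.6 N/mm


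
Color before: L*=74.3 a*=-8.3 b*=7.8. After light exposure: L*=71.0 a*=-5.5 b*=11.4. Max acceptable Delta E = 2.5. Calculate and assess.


Delta E = 5.63
Passes: No

dL = -3.3, da = 2.8, db = 3.6
dE = sqrt((-3.3)^2 + (2.8)^2 + (3.6)^2) = 5.63
Max = 2.5
Passes: No


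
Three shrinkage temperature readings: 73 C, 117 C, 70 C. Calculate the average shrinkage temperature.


86.7 C

Average = (73 + 117 + 70) / 3
Average = 260 / 3 = 86.7 C


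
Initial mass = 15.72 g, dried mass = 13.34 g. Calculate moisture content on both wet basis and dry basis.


Wet basis = 15.1%
Dry basis = 17.8%

Moisture lost = 15.72 - 13.34 = 2.38 g
Wet basis MC = 2.38 / 15.72 x 100 = 15.1%
Dry basis MC = 2.38 / 13.34 x 100 = 17.8%


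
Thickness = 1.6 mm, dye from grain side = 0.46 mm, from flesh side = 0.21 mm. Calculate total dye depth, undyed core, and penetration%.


Total dyed = 0.67 mm
Undyed core = 0.93 mm
Penetration = 41.9%

Total dyed = 0.46 + 0.21 = 0.67 mm
Undyed core = 1.6 - 0.67 = 0.93 mm
Penetration = 0.67 / 1.6 x 100 = 41.9%


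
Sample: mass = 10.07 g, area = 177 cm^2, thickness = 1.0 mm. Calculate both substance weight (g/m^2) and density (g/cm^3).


SW = 10.07 / 177 x 10000 = 568.9 g/m^2
Volume = 177 x 1.0 / 10 = 17.70 cm^3
Density = 10.07 / 17.70 = 0.569 g/cm^3


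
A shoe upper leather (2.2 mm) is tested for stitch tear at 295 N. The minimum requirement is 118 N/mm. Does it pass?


STS = 134.1 N/mm
Passes: Yes


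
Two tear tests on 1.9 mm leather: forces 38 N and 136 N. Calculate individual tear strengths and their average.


Tear 1 = 38 / 1.9 = 20.0 N/mm
Tear 2 = 136 / 1.9 = 71.6 N/mm
Average = (20.0 + 71.6) / 2 = 45.8 N/mm


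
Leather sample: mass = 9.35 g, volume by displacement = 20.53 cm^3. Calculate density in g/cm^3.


Density = mass / volume
Density = 9.35 / 20.53 = 0.455 g/cm^3


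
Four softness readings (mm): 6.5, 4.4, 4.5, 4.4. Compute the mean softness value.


Sum = 6.5 + 4.4 + 4.5 + 4.4
Mean = 19.8 / 4 = 4.95 mm


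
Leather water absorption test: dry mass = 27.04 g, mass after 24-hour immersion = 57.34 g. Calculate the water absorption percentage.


112.1%


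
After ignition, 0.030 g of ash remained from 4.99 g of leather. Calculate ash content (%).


Ash% = 0.030 / 4.99 x 100
Ash% = 0.60%


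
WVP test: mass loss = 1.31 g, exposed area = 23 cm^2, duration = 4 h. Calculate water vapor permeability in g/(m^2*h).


142.39 g/(m^2*h)

WVP = mass_loss / (area x time) x 10000
WVP = 1.31 / (23 x 4) x 10000
WVP = 1.31 / 92 x 10000 = 142.39 g/(m^2*h)


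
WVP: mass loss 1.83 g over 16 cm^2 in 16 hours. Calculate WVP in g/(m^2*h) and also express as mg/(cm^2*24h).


WVP = 1.83 / (16 x 16) x 10000 = 71.48 g/(m^2*h)
Mass loss in mg = 1.83 x 1000 = 1830 mg
Per cm^2 per 24h in mg: 1830 x 24 / (16 x 16) = 43920 / 256 = 171.56 mg/(cm^2*24h)


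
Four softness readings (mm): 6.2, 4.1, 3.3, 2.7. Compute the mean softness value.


Sum = 6.2 + 4.1 + 3.3 + 2.7
Mean = 16.3 / 4 = 4.08 mm


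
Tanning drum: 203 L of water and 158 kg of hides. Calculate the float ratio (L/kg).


1.3


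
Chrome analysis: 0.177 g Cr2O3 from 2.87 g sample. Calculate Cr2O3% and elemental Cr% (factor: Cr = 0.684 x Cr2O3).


Cr2O3 = 6.17%
Cr = 4.22%

Cr2O3% = 0.177 / 2.87 x 100 = 6.17%
Cr% = 6.17 x 0.684 = 4.22%


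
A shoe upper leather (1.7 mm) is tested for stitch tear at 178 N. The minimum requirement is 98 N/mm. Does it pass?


STS = 104.7 N/mm
Passes: Yes

STS = 178 / 1.7 = 104.7 N/mm
Minimum required: 98 N/mm
Passes: Yes


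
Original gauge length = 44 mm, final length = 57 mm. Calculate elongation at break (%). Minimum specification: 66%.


Extension = 57 - 44 = 13 mm
Elongation = 13 / 44 x 100 = 29.5%
Minimum required: 66%
Meets specification: No


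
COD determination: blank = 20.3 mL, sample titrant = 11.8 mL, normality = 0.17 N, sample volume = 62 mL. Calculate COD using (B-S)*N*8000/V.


COD = (20.3 - 11.8) x 0.17 x 8000 / 62
COD = 8.5 x 0.17 x 8000 / 62
COD = 186.5 mg/L


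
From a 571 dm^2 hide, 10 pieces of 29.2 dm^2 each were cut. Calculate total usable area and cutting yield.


Usable area = 292.0 dm^2
Yield = 51.1%


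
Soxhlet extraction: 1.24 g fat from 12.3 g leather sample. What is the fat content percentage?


10.1%


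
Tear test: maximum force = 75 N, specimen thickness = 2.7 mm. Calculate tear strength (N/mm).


27.8 N/mm

Tear strength = force / thickness
Tear = 75 / 2.7 = 27.8 N/mm


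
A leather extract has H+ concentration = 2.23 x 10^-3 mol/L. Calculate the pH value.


pH = 2.65

pH = -log10[H+]
pH = -log10(2.23 x 10^-3) = 2.65


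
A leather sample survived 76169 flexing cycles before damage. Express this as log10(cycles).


4.88

log10(76169) = 4.88


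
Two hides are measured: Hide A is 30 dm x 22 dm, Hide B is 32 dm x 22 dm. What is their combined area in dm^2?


1364 dm^2

Hide A area = 30 x 22 = 660 dm^2
Hide B area = 32 x 22 = 704 dm^2
Total = 660 + 704 = 1364 dm^2


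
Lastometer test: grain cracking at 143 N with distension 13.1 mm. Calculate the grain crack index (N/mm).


Grain crack index = force / distension
Index = 143 / 13.1 = 10.9 N/mm


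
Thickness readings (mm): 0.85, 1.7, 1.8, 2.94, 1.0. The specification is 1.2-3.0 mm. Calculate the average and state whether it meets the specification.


Average = 1.66 mm
Within specification: Yes

Sum = 8.29
Average = 8.29 / 5 = 1.66 mm
Specification range: 1.2 to 3.0 mm
Within spec: Yes


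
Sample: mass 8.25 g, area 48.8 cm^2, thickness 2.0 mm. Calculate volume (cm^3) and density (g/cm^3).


Volume = 9.760 cm^3
Density = 0.845 g/cm^3


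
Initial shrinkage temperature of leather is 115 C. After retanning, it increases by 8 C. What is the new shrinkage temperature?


New Ts = 115 + 8 = 123 C


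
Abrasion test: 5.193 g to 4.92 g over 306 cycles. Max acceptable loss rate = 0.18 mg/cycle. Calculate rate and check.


Rate = 0.892 mg/cycle
Passes: No


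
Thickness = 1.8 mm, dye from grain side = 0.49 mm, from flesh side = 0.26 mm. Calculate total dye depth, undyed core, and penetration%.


Total dyed = 0.75 mm
Undyed core = 1.05 mm
Penetration = 41.7%

Total dyed = 0.49 + 0.26 = 0.75 mm
Undyed core = 1.8 - 0.75 = 1.05 mm
Penetration = 0.75 / 1.8 x 100 = 41.7%


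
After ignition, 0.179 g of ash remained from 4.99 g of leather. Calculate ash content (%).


Ash% = 0.179 / 4.99 x 100
Ash% = 3.59%


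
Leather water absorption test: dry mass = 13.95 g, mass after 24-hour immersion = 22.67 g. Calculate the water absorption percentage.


62.5%


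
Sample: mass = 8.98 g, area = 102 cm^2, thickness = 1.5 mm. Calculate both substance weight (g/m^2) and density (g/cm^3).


SW = 8.98 / 102 x 10000 = 880.4 g/m^2
Volume = 102 x 1.5 / 10 = 15.30 cm^3
Density = 8.98 / 15.30 = 0.587 g/cm^3


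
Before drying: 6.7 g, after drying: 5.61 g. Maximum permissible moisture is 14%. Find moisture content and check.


Moisture content = 16.3%
Acceptable: No


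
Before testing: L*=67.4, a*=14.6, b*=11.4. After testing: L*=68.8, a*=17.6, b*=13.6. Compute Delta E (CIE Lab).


dL = 68.8 - 67.4 = 1.4
da = 17.6 - 14.6 = 3.0
db = 13.6 - 11.4 = 2.2
dE = sqrt((1.4)^2 + (3.0)^2 + (2.2)^2) = 3.97


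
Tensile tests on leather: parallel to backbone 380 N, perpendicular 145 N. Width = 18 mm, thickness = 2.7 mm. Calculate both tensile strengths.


Area = 18 x 2.7 = 48.6 mm^2
TS (parallel) = 380 / 48.6 = 7.82 N/mm^2
TS (perpendicular) = 145 / 48.6 = 2.98 N/mm^2


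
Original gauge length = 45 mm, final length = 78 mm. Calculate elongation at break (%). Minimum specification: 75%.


Elongation = 73.3%
Meets spec: No


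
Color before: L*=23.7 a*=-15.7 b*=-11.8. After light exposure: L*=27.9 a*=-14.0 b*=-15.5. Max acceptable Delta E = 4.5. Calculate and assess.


dL = 4.2, da = 1.7, db = -3.7
dE = sqrt((4.2)^2 + (1.7)^2 + (-3.7)^2) = 5.85
Max = 4.5
Passes: No


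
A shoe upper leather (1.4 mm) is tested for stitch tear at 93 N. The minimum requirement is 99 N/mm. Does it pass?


STS = 66.4 N/mm
Passes: No

STS = 93 / 1.4 = 66.4 N/mm
Minimum required: 99 N/mm
Passes: No


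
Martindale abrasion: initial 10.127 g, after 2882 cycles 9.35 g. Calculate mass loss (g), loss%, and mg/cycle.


Mass loss = 0.777 g
Loss = 7.67%
Rate = 0.270 mg/cycle


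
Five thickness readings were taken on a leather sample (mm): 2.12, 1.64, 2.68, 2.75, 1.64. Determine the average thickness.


2.17 mm


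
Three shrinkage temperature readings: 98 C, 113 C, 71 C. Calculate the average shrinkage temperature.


Average = (98 + 113 + 71) / 3
Average = 282 / 3 = 94.0 C


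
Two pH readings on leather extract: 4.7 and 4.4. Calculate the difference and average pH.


Difference = 0.3
Average pH = 4.55


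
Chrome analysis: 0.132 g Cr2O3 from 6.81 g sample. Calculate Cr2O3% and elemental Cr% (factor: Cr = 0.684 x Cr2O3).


Cr2O3% = 0.132 / 6.81 x 100 = 1.94%
Cr% = 1.94 x 0.684 = 1.33%


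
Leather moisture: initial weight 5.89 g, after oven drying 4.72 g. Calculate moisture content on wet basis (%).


Moisture = 5.89 - 4.72 = 1.17 g
MC = 1.17 / 5.89 x 100 = 19.9%


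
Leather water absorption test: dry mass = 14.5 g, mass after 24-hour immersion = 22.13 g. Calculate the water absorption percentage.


52.6%


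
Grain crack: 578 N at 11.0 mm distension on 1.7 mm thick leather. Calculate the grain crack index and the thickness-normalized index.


Crack index = 52.5 N/mm
Normalized index = 30.9 N/mm per mm

Crack index = 578 / 11.0 = 52.5 N/mm
Normalized = 52.5 / 1.7 = 30.9 N/mm per mm


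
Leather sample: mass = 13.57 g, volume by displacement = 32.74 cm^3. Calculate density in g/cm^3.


Density = mass / volume
Density = 13.57 / 32.74 = 0.414 g/cm^3


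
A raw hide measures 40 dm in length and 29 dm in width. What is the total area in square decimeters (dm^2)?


1160 dm^2


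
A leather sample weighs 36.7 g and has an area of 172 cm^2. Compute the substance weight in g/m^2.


2133.7 g/m^2


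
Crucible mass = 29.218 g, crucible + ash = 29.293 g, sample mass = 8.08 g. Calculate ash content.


Ash mass = 0.075 g
Ash content = 0.93%

Ash mass = 29.293 - 29.218 = 0.075 g
Ash% = 0.075 / 8.08 x 100 = 0.93%


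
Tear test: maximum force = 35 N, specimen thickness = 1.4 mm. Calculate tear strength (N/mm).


Tear strength = force / thickness
Tear = 35 / 1.4 = 25.0 N/mm


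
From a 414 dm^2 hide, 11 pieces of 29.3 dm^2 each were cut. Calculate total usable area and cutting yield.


Total usable = 11 x 29.3 = 322.3 dm^2
Yield = 322.3 / 414 x 100 = 77.9%


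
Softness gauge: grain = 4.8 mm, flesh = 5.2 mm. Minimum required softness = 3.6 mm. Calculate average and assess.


Average softness = 5.00 mm
Meets requirement: Yes

Average = (4.8 + 5.2) / 2 = 5.00 mm
Minimum = 3.6 mm
Meets requirement: Yes


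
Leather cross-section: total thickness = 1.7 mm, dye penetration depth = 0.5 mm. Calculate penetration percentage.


Penetration% = 0.5 / 1.7 x 100
Penetration = 29.4%


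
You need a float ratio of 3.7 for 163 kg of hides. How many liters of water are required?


Water = hide weight x target ratio
Water = 163 x 3.7 = 603.1 L


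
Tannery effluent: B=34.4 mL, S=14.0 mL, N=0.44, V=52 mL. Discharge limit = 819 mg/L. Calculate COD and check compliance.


COD = (34.4 - 14.0) x 0.44 x 8000 / 52 = 1380.9 mg/L
Limit: 819 mg/L
Compliant: No


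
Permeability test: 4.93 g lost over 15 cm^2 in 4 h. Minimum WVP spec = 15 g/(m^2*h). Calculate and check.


WVP = 821.67 g/(m^2*h)
Meets specification: Yes


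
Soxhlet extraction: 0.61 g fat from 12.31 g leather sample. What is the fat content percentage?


Fat content = 0.61 / 12.31 x 100
Fat = 5.0%


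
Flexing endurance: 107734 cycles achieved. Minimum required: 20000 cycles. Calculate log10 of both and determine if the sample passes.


log10(107734) = 5.03
log10(20000) = 4.30
Passes: Yes


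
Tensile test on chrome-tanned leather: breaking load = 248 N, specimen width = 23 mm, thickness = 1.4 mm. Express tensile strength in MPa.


Cross-section = 23 x 1.4 = 32.2 mm^2
TS = 248 / 32.2 = 7.70 MPa
(1 N/mm^2 = 1 MPa)


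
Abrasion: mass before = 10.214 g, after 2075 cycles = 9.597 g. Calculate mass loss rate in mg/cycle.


Mass loss = 10.214 - 9.597 = 0.617 g
Rate = 0.617 / 2075 x 1000 = 0.297 mg/cycle


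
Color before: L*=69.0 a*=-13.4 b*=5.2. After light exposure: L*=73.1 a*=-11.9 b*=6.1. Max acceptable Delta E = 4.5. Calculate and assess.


Delta E = 4.46
Passes: Yes

dL = 4.1, da = 1.5, db = 0.9
dE = sqrt((4.1)^2 + (1.5)^2 + (0.9)^2) = 4.46
Max = 4.5
Passes: Yes


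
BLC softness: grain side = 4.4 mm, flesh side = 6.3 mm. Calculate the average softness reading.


Average = (4.4 + 6.3) / 2
Average = 5.35 mm


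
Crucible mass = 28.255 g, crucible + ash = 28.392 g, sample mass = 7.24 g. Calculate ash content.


Ash mass = 28.392 - 28.255 = 0.137 g
Ash% = 0.137 / 7.24 x 100 = 1.89%


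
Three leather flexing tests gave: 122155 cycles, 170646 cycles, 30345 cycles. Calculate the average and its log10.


Average = (122155 + 170646 + 30345) / 3 = 107715 cycles
log10(107715) = 5.03


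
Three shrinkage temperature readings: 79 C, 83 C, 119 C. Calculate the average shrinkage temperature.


93.7 C


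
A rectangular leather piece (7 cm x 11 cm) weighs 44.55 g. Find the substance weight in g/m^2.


Area = 7 x 11 = 77 cm^2
SW = 44.55 / 77 x 10000 = 5785.7 g/m^2


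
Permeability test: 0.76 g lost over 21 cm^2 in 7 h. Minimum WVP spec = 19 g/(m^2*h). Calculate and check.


WVP = 0.76 / (21 x 7) x 10000 = 51.70 g/(m^2*h)
Minimum: 19 g/(m^2*h)
Meets spec: Yes


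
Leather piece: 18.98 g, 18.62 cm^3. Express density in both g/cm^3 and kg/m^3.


Density = 18.98 / 18.62 = 1.019 g/cm^3
Convert: 1.019 x 1000 = 1019 kg/m^3


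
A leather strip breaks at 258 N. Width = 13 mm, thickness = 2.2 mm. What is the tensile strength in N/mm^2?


9.02 N/mm^2


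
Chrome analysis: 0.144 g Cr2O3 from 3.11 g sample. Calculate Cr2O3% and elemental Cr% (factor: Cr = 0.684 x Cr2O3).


Cr2O3% = 0.144 / 3.11 x 100 = 4.63%
Cr% = 4.63 x 0.684 = 3.17%


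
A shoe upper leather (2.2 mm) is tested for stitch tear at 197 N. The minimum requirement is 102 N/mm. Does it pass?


STS = 197 / 2.2 = 89.5 N/mm
Minimum required: 102 N/mm
Passes: No


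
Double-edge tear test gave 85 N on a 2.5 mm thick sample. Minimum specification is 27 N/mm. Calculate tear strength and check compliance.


Tear strength = 34.0 N/mm
Compliant: Yes

Tear strength = 85 / 2.5 = 34.0 N/mm
Required minimum = 27 N/mm
Compliant: Yes


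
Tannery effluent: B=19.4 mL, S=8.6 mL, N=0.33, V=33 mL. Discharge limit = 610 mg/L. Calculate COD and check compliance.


COD = 864.0 mg/L
Compliant: No

COD = (19.4 - 8.6) x 0.33 x 8000 / 33 = 864.0 mg/L
Limit: 610 mg/L
Compliant: No


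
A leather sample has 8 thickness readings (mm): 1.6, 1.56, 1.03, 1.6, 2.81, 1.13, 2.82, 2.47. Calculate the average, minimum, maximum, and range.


Sum = 15.02
Average = 15.02 / 8 = 1.88 mm
Minimum = 1.03 mm
Maximum = 2.82 mm
Range = 2.82 - 1.03 = 1.79 mm


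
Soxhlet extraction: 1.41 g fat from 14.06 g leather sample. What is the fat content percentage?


10.0%

Fat content = 1.41 / 14.06 x 100
Fat = 10.0%


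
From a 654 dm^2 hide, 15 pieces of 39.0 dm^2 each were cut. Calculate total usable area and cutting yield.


Usable area = 585.0 dm^2
Yield = 89.4%


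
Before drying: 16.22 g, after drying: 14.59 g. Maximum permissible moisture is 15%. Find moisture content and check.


Moisture content = 10.0%
Acceptable: Yes


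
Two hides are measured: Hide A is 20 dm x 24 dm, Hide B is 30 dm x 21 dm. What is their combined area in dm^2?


Hide A area = 20 x 24 = 480 dm^2
Hide B area = 30 x 21 = 630 dm^2
Total = 480 + 630 = 1110 dm^2


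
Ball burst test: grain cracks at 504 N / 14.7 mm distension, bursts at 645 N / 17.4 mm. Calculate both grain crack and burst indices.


Crack index = 504 / 14.7 = 34.3 N/mm
Burst index = 645 / 17.4 = 37.1 N/mm


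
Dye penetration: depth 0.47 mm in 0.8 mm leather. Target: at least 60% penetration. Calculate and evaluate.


Penetration = 0.47 / 0.8 x 100 = 58.8%
Target: 60%
Meets target: No


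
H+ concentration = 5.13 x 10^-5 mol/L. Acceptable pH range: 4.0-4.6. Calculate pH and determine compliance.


pH = -log10(5.13 x 10^-5) = 4.29
Range: 4.0 to 4.6
Compliant: Yes


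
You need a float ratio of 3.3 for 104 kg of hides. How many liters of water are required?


Water = hide weight x target ratio
Water = 104 x 3.3 = 343.2 L


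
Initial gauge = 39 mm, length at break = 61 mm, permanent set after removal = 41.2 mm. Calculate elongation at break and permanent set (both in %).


Elongation at break = (61 - 39) / 39 x 100 = 56.4%
Permanent set = (41.2 - 39) / 39 x 100 = 5.6%


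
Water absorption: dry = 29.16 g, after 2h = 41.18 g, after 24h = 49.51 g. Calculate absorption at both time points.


2h absorption = 41.2%
24h absorption = 69.8%

WA (2h) = (41.18 - 29.16) / 29.16 x 100 = 41.2%
WA (24h) = (49.51 - 29.16) / 29.16 x 100 = 69.8%


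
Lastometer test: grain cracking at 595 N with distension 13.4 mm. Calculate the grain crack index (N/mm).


Grain crack index = force / distension
Index = 595 / 13.4 = 44.4 N/mm


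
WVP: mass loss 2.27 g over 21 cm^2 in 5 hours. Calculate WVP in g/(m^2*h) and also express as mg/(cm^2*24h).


WVP = 2.27 / (21 x 5) x 10000 = 216.19 g/(m^2*h)
Mass loss in mg = 2.27 x 1000 = 2270 mg
Per cm^2 per 24h in mg: 2270 x 24 / (21 x 5) = 54480 / 105 = 518.86 mg/(cm^2*24h)


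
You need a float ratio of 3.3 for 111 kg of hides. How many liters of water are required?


Water = hide weight x target ratio
Water = 111 x 3.3 = 366.3 L


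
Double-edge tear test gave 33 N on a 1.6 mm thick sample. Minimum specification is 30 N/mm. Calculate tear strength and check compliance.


Tear strength = 20.6 N/mm
Compliant: No


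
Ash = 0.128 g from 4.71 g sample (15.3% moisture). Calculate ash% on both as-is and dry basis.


As-is ash% = 0.128 / 4.71 x 100 = 2.72%
Dry mass = 4.71 x (100 - 15.3) / 100 = 3.98937 g
Dry-basis ash% = 0.128 / 3.98937 x 100 = 3.21%


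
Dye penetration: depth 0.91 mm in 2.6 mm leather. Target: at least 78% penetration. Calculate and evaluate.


Penetration = 0.91 / 2.6 x 100 = 35.0%
Target: 78%
Meets target: No


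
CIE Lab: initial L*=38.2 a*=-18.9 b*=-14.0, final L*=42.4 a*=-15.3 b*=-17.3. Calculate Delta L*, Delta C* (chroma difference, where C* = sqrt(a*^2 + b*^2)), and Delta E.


Delta L* = 4.2
Delta C* = -0.43
Delta E = 6.44

Delta L* = 42.4 - 38.2 = 4.2
C1* = sqrt((-18.9)^2 + (-14.0)^2) = 23.520
C2* = sqrt((-15.3)^2 + (-17.3)^2) = 23.095
Delta C* = 23.095 - 23.520 = -0.43
Delta E = sqrt((4.2)^2 + (3.6)^2 + (-3.3)^2) = 6.44


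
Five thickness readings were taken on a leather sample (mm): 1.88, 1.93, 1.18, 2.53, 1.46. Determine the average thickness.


Sum = 1.88 + 1.93 + 1.18 + 2.53 + 1.46 = 8.98
Average = 8.98 / 5 = 1.80 mm


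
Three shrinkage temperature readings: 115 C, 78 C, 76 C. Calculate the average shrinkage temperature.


Average = (115 + 78 + 76) / 3
Average = 269 / 3 = 89.7 C


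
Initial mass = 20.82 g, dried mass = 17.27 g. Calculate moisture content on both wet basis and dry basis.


Moisture lost = 20.82 - 17.27 = 3.55 g
Wet basis MC = 3.55 / 20.82 x 100 = 17.1%
Dry basis MC = 3.55 / 17.27 x 100 = 20.6%


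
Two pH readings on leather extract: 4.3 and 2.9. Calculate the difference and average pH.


Difference = |4.3 - 2.9| = 1.4
Average = (4.3 + 2.9) / 2 = 3.60


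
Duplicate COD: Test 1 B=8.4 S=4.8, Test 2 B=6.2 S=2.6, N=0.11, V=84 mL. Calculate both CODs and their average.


COD1 = (8.4 - 4.8) x 0.11 x 8000 / 84 = 37.7 mg/L
COD2 = (6.2 - 2.6) x 0.11 x 8000 / 84 = 37.7 mg/L
Average = (37.7 + 37.7) / 2 = 37.7 mg/L


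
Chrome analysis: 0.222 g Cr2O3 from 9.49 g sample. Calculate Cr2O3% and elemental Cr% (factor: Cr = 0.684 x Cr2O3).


Cr2O3 = 2.34%
Cr = 1.60%

Cr2O3% = 0.222 / 9.49 x 100 = 2.34%
Cr% = 2.34 x 0.684 = 1.60%


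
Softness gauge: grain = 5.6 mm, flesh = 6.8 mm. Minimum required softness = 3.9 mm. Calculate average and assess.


Average = (5.6 + 6.8) / 2 = 6.20 mm
Minimum = 3.9 mm
Meets requirement: Yes


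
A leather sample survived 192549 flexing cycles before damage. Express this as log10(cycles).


5.28


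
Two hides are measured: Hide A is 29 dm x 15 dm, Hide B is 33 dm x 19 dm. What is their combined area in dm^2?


Hide A area = 29 x 15 = 435 dm^2
Hide B area = 33 x 19 = 627 dm^2
Total = 435 + 627 = 1062 dm^2


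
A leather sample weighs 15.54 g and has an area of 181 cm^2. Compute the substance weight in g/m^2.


Substance weight = mass / area x 10000
SW = 15.54 / 181 x 10000
SW = 858.6 g/m^2


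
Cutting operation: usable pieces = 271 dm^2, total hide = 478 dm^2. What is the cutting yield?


56.7%


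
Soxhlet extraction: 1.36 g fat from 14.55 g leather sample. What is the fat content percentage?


Fat content = 1.36 / 14.55 x 100
Fat = 9.3%


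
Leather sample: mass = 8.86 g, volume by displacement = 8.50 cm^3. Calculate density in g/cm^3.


Density = mass / volume
Density = 8.86 / 8.50 = 1.042 g/cm^3


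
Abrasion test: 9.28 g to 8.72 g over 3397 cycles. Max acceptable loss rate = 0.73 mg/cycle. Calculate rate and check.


Rate = 0.165 mg/cycle
Passes: Yes

Loss = 9.28 - 8.72 = 0.560 g
Rate = 0.560 g / 3397 cycles x 1000 = 0.165 mg/cycle
Max = 0.73 mg/cycle
Passes: Yes


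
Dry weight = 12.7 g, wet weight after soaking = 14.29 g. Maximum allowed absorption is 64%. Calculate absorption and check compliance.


WA = (14.29 - 12.7) / 12.7 x 100 = 12.5%
Maximum allowed: 64%
Compliant: Yes


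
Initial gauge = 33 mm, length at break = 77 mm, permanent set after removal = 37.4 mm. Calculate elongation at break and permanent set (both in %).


Elongation at break = 133.3%
Permanent set = 13.3%

Elongation at break = (77 - 33) / 33 x 100 = 133.3%
Permanent set = (37.4 - 33) / 33 x 100 = 13.3%


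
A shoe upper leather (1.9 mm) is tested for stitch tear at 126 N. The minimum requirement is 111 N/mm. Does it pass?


STS = 66.3 N/mm
Passes: No


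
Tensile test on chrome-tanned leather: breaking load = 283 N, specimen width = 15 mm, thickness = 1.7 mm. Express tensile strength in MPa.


Cross-section = 15 x 1.7 = 25.5 mm^2
TS = 283 / 25.5 = 11.10 MPa
(1 N/mm^2 = 1 MPa)


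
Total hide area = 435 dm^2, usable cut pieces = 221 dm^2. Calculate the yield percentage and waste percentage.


Yield = 50.8%
Waste = 49.2%


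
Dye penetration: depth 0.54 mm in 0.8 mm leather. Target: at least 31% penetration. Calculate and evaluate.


Penetration = 0.54 / 0.8 x 100 = 67.5%
Target: 31%
Meets target: Yes


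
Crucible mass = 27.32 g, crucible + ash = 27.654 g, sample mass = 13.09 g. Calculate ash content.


Ash mass = 27.654 - 27.32 = 0.334 g
Ash% = 0.334 / 13.09 x 100 = 2.55%


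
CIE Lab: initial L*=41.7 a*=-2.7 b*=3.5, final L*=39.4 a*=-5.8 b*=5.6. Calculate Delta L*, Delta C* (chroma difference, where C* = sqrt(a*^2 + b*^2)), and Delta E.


Delta L* = 39.4 - 41.7 = -2.3
C1* = sqrt((-2.7)^2 + (3.5)^2) = 4.420
C2* = sqrt((-5.8)^2 + (5.6)^2) = 8.062
Delta C* = 8.062 - 4.420 = 3.64
Delta E = sqrt((-2.3)^2 + (-3.1)^2 + (2.1)^2) = 4.39
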